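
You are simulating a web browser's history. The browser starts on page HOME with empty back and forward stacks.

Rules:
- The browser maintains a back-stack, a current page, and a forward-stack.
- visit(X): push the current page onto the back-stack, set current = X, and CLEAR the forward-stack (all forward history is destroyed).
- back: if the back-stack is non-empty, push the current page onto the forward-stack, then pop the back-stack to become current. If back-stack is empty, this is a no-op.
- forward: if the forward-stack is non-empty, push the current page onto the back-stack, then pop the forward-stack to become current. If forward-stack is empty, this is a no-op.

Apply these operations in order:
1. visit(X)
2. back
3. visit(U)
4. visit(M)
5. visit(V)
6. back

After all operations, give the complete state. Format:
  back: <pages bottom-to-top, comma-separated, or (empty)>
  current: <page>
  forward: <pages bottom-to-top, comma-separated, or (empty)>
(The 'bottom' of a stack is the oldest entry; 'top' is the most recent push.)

After 1 (visit(X)): cur=X back=1 fwd=0
After 2 (back): cur=HOME back=0 fwd=1
After 3 (visit(U)): cur=U back=1 fwd=0
After 4 (visit(M)): cur=M back=2 fwd=0
After 5 (visit(V)): cur=V back=3 fwd=0
After 6 (back): cur=M back=2 fwd=1

Answer: back: HOME,U
current: M
forward: V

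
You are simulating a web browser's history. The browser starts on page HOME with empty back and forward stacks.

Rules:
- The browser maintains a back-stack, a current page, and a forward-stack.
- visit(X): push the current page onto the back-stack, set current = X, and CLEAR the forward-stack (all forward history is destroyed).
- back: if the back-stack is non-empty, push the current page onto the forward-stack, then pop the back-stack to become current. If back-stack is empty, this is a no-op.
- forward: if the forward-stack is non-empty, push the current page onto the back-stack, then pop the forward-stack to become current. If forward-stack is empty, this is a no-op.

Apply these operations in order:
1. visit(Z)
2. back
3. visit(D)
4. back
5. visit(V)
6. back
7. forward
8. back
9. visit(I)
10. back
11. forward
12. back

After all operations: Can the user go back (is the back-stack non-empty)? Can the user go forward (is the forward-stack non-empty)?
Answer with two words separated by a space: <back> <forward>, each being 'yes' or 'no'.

After 1 (visit(Z)): cur=Z back=1 fwd=0
After 2 (back): cur=HOME back=0 fwd=1
After 3 (visit(D)): cur=D back=1 fwd=0
After 4 (back): cur=HOME back=0 fwd=1
After 5 (visit(V)): cur=V back=1 fwd=0
After 6 (back): cur=HOME back=0 fwd=1
After 7 (forward): cur=V back=1 fwd=0
After 8 (back): cur=HOME back=0 fwd=1
After 9 (visit(I)): cur=I back=1 fwd=0
After 10 (back): cur=HOME back=0 fwd=1
After 11 (forward): cur=I back=1 fwd=0
After 12 (back): cur=HOME back=0 fwd=1

Answer: no yes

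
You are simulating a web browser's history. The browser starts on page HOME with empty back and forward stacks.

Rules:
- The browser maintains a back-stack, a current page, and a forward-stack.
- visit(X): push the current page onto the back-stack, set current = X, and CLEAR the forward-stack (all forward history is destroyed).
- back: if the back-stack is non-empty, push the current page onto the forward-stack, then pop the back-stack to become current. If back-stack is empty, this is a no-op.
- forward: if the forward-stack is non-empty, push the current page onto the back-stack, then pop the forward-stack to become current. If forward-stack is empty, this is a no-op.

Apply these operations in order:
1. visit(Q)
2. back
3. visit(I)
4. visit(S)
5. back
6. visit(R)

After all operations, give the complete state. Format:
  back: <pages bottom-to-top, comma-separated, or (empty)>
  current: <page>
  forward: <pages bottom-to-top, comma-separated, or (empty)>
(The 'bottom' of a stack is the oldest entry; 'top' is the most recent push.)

After 1 (visit(Q)): cur=Q back=1 fwd=0
After 2 (back): cur=HOME back=0 fwd=1
After 3 (visit(I)): cur=I back=1 fwd=0
After 4 (visit(S)): cur=S back=2 fwd=0
After 5 (back): cur=I back=1 fwd=1
After 6 (visit(R)): cur=R back=2 fwd=0

Answer: back: HOME,I
current: R
forward: (empty)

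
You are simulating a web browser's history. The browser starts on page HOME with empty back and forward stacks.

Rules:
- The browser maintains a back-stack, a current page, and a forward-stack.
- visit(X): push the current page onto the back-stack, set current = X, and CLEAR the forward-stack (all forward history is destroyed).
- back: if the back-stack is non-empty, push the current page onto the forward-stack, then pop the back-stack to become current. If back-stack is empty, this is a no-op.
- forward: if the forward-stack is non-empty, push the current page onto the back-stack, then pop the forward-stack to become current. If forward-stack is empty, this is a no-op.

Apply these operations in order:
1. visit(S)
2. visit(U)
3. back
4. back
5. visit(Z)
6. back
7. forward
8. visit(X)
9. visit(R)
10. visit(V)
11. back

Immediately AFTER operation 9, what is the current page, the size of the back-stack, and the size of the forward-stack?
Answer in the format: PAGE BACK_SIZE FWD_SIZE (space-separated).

After 1 (visit(S)): cur=S back=1 fwd=0
After 2 (visit(U)): cur=U back=2 fwd=0
After 3 (back): cur=S back=1 fwd=1
After 4 (back): cur=HOME back=0 fwd=2
After 5 (visit(Z)): cur=Z back=1 fwd=0
After 6 (back): cur=HOME back=0 fwd=1
After 7 (forward): cur=Z back=1 fwd=0
After 8 (visit(X)): cur=X back=2 fwd=0
After 9 (visit(R)): cur=R back=3 fwd=0

R 3 0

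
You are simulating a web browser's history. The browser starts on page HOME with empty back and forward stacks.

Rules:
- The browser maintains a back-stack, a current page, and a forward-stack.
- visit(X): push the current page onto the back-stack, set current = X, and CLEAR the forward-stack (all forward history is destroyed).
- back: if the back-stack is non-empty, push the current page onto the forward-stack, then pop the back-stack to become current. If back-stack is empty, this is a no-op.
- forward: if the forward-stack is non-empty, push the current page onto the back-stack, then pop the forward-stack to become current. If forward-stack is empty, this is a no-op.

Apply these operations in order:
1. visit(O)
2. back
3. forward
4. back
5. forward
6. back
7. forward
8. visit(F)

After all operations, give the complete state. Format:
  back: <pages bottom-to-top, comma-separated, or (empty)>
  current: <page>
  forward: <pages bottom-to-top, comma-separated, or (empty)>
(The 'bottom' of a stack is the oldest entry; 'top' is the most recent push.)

Answer: back: HOME,O
current: F
forward: (empty)

Derivation:
After 1 (visit(O)): cur=O back=1 fwd=0
After 2 (back): cur=HOME back=0 fwd=1
After 3 (forward): cur=O back=1 fwd=0
After 4 (back): cur=HOME back=0 fwd=1
After 5 (forward): cur=O back=1 fwd=0
After 6 (back): cur=HOME back=0 fwd=1
After 7 (forward): cur=O back=1 fwd=0
After 8 (visit(F)): cur=F back=2 fwd=0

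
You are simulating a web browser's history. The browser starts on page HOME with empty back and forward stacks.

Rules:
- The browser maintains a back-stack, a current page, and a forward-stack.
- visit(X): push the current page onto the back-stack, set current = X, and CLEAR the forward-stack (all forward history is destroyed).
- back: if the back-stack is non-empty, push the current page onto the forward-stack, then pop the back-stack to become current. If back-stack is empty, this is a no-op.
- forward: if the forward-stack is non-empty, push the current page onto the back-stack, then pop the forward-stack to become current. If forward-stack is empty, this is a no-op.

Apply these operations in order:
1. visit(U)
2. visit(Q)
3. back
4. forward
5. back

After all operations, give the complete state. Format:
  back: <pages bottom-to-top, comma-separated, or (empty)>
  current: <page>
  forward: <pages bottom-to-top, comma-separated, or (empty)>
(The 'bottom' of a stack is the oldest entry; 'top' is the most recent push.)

Answer: back: HOME
current: U
forward: Q

Derivation:
After 1 (visit(U)): cur=U back=1 fwd=0
After 2 (visit(Q)): cur=Q back=2 fwd=0
After 3 (back): cur=U back=1 fwd=1
After 4 (forward): cur=Q back=2 fwd=0
After 5 (back): cur=U back=1 fwd=1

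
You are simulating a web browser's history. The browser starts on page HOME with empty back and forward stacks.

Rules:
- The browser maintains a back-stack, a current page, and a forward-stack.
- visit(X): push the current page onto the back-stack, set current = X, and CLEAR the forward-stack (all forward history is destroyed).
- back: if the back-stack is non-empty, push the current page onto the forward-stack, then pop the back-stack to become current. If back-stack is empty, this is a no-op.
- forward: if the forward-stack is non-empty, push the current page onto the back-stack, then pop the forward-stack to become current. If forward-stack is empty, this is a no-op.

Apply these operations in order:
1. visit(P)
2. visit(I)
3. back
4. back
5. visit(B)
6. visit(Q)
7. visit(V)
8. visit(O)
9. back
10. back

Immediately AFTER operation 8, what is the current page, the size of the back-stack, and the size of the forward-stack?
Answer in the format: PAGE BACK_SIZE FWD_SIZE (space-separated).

After 1 (visit(P)): cur=P back=1 fwd=0
After 2 (visit(I)): cur=I back=2 fwd=0
After 3 (back): cur=P back=1 fwd=1
After 4 (back): cur=HOME back=0 fwd=2
After 5 (visit(B)): cur=B back=1 fwd=0
After 6 (visit(Q)): cur=Q back=2 fwd=0
After 7 (visit(V)): cur=V back=3 fwd=0
After 8 (visit(O)): cur=O back=4 fwd=0

O 4 0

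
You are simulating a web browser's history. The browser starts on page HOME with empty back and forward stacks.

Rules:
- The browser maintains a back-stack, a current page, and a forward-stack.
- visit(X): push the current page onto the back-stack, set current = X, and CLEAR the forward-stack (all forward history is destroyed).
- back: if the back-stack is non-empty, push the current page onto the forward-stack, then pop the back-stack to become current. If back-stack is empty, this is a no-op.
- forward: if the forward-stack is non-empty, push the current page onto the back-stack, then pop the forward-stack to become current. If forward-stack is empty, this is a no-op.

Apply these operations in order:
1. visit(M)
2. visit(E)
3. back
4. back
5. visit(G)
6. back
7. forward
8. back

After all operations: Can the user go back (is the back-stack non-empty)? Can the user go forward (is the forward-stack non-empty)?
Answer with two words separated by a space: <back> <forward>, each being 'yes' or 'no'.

After 1 (visit(M)): cur=M back=1 fwd=0
After 2 (visit(E)): cur=E back=2 fwd=0
After 3 (back): cur=M back=1 fwd=1
After 4 (back): cur=HOME back=0 fwd=2
After 5 (visit(G)): cur=G back=1 fwd=0
After 6 (back): cur=HOME back=0 fwd=1
After 7 (forward): cur=G back=1 fwd=0
After 8 (back): cur=HOME back=0 fwd=1

Answer: no yes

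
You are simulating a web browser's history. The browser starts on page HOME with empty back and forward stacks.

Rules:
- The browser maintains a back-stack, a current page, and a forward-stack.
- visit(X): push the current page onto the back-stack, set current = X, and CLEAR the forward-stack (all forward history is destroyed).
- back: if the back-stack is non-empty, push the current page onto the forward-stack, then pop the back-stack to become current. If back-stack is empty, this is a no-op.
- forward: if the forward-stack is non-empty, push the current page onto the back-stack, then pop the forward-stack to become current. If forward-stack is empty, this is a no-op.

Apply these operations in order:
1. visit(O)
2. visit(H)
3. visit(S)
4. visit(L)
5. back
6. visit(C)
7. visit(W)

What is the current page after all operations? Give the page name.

After 1 (visit(O)): cur=O back=1 fwd=0
After 2 (visit(H)): cur=H back=2 fwd=0
After 3 (visit(S)): cur=S back=3 fwd=0
After 4 (visit(L)): cur=L back=4 fwd=0
After 5 (back): cur=S back=3 fwd=1
After 6 (visit(C)): cur=C back=4 fwd=0
After 7 (visit(W)): cur=W back=5 fwd=0

Answer: W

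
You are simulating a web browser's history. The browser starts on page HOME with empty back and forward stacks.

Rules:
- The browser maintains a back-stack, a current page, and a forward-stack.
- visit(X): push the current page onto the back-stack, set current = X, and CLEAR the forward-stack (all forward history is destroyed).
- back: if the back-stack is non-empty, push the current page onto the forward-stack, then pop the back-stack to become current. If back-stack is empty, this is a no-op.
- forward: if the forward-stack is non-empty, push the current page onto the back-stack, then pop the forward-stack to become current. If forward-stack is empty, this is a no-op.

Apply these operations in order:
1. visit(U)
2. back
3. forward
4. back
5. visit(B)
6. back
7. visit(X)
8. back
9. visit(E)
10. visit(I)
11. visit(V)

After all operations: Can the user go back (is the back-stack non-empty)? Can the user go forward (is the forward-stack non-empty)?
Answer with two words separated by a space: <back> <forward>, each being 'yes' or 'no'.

Answer: yes no

Derivation:
After 1 (visit(U)): cur=U back=1 fwd=0
After 2 (back): cur=HOME back=0 fwd=1
After 3 (forward): cur=U back=1 fwd=0
After 4 (back): cur=HOME back=0 fwd=1
After 5 (visit(B)): cur=B back=1 fwd=0
After 6 (back): cur=HOME back=0 fwd=1
After 7 (visit(X)): cur=X back=1 fwd=0
After 8 (back): cur=HOME back=0 fwd=1
After 9 (visit(E)): cur=E back=1 fwd=0
After 10 (visit(I)): cur=I back=2 fwd=0
After 11 (visit(V)): cur=V back=3 fwd=0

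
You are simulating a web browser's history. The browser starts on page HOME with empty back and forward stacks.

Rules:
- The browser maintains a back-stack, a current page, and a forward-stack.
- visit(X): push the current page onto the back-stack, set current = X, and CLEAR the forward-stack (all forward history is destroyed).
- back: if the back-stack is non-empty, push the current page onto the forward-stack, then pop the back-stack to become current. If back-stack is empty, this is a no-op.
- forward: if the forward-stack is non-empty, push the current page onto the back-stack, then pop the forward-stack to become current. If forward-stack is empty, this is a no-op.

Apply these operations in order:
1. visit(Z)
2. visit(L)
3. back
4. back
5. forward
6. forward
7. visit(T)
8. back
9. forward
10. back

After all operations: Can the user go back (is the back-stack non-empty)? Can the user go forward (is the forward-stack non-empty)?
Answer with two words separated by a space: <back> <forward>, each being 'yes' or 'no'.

After 1 (visit(Z)): cur=Z back=1 fwd=0
After 2 (visit(L)): cur=L back=2 fwd=0
After 3 (back): cur=Z back=1 fwd=1
After 4 (back): cur=HOME back=0 fwd=2
After 5 (forward): cur=Z back=1 fwd=1
After 6 (forward): cur=L back=2 fwd=0
After 7 (visit(T)): cur=T back=3 fwd=0
After 8 (back): cur=L back=2 fwd=1
After 9 (forward): cur=T back=3 fwd=0
After 10 (back): cur=L back=2 fwd=1

Answer: yes yes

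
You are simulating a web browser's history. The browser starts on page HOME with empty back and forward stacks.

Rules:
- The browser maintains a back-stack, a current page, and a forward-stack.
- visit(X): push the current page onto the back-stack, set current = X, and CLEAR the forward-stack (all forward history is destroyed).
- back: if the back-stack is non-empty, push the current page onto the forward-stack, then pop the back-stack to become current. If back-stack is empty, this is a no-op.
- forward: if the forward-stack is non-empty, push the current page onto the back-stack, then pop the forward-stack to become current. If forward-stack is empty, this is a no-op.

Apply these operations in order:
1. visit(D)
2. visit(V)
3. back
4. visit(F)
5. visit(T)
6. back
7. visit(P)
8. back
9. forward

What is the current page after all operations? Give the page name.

After 1 (visit(D)): cur=D back=1 fwd=0
After 2 (visit(V)): cur=V back=2 fwd=0
After 3 (back): cur=D back=1 fwd=1
After 4 (visit(F)): cur=F back=2 fwd=0
After 5 (visit(T)): cur=T back=3 fwd=0
After 6 (back): cur=F back=2 fwd=1
After 7 (visit(P)): cur=P back=3 fwd=0
After 8 (back): cur=F back=2 fwd=1
After 9 (forward): cur=P back=3 fwd=0

Answer: P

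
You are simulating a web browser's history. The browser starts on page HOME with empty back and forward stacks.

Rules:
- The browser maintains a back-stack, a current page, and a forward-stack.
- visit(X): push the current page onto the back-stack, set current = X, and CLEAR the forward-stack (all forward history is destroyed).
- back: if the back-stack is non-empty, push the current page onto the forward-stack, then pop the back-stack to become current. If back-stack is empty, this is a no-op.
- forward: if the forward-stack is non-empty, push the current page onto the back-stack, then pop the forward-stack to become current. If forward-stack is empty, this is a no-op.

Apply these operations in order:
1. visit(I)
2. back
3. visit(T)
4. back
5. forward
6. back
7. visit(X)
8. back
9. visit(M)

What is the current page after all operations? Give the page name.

After 1 (visit(I)): cur=I back=1 fwd=0
After 2 (back): cur=HOME back=0 fwd=1
After 3 (visit(T)): cur=T back=1 fwd=0
After 4 (back): cur=HOME back=0 fwd=1
After 5 (forward): cur=T back=1 fwd=0
After 6 (back): cur=HOME back=0 fwd=1
After 7 (visit(X)): cur=X back=1 fwd=0
After 8 (back): cur=HOME back=0 fwd=1
After 9 (visit(M)): cur=M back=1 fwd=0

Answer: M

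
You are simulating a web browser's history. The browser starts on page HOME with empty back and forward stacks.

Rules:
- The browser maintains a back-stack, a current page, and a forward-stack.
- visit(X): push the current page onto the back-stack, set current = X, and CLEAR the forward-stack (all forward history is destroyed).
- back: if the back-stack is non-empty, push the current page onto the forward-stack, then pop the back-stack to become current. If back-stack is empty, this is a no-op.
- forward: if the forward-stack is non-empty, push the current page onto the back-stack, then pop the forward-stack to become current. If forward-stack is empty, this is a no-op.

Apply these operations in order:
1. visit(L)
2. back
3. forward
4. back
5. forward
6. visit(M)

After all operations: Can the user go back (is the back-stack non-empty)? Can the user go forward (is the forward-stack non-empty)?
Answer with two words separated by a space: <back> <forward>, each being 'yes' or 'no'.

After 1 (visit(L)): cur=L back=1 fwd=0
After 2 (back): cur=HOME back=0 fwd=1
After 3 (forward): cur=L back=1 fwd=0
After 4 (back): cur=HOME back=0 fwd=1
After 5 (forward): cur=L back=1 fwd=0
After 6 (visit(M)): cur=M back=2 fwd=0

Answer: yes no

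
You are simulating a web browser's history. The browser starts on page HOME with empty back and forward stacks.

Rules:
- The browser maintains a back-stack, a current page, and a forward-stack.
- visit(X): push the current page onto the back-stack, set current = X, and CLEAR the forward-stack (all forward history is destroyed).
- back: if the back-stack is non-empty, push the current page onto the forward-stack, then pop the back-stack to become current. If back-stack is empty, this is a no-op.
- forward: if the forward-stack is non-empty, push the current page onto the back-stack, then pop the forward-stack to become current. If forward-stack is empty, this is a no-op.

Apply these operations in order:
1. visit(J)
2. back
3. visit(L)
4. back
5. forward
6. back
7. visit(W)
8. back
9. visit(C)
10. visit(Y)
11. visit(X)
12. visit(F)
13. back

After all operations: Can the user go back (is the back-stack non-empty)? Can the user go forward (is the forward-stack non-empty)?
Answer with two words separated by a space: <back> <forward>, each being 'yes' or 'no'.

After 1 (visit(J)): cur=J back=1 fwd=0
After 2 (back): cur=HOME back=0 fwd=1
After 3 (visit(L)): cur=L back=1 fwd=0
After 4 (back): cur=HOME back=0 fwd=1
After 5 (forward): cur=L back=1 fwd=0
After 6 (back): cur=HOME back=0 fwd=1
After 7 (visit(W)): cur=W back=1 fwd=0
After 8 (back): cur=HOME back=0 fwd=1
After 9 (visit(C)): cur=C back=1 fwd=0
After 10 (visit(Y)): cur=Y back=2 fwd=0
After 11 (visit(X)): cur=X back=3 fwd=0
After 12 (visit(F)): cur=F back=4 fwd=0
After 13 (back): cur=X back=3 fwd=1

Answer: yes yes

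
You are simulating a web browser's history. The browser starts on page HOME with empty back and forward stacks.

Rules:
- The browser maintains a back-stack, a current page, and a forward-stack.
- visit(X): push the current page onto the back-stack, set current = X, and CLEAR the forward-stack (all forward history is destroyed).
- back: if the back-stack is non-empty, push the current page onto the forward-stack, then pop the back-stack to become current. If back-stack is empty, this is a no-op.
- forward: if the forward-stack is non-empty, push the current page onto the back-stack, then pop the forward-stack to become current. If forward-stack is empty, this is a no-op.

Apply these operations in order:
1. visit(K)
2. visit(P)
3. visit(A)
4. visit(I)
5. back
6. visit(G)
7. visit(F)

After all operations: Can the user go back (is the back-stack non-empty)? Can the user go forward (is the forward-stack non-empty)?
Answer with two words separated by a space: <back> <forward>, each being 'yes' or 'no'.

After 1 (visit(K)): cur=K back=1 fwd=0
After 2 (visit(P)): cur=P back=2 fwd=0
After 3 (visit(A)): cur=A back=3 fwd=0
After 4 (visit(I)): cur=I back=4 fwd=0
After 5 (back): cur=A back=3 fwd=1
After 6 (visit(G)): cur=G back=4 fwd=0
After 7 (visit(F)): cur=F back=5 fwd=0

Answer: yes no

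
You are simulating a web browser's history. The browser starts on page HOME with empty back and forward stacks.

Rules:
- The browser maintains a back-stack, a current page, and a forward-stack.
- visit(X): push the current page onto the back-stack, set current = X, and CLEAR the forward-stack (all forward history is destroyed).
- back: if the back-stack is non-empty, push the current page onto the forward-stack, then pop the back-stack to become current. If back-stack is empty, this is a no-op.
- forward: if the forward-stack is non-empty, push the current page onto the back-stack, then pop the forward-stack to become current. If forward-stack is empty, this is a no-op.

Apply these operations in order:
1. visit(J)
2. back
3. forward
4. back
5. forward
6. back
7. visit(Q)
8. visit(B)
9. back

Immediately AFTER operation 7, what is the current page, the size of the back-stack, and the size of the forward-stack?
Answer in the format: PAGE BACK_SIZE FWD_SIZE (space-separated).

After 1 (visit(J)): cur=J back=1 fwd=0
After 2 (back): cur=HOME back=0 fwd=1
After 3 (forward): cur=J back=1 fwd=0
After 4 (back): cur=HOME back=0 fwd=1
After 5 (forward): cur=J back=1 fwd=0
After 6 (back): cur=HOME back=0 fwd=1
After 7 (visit(Q)): cur=Q back=1 fwd=0

Q 1 0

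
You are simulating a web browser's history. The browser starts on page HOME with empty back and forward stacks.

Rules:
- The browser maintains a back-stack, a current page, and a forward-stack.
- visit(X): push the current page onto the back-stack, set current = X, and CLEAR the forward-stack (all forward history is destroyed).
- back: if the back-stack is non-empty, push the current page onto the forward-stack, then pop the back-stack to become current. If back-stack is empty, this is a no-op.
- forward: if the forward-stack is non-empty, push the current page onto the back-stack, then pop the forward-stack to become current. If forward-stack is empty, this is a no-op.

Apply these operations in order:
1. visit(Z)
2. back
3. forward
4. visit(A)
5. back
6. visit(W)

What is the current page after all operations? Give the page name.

Answer: W

Derivation:
After 1 (visit(Z)): cur=Z back=1 fwd=0
After 2 (back): cur=HOME back=0 fwd=1
After 3 (forward): cur=Z back=1 fwd=0
After 4 (visit(A)): cur=A back=2 fwd=0
After 5 (back): cur=Z back=1 fwd=1
After 6 (visit(W)): cur=W back=2 fwd=0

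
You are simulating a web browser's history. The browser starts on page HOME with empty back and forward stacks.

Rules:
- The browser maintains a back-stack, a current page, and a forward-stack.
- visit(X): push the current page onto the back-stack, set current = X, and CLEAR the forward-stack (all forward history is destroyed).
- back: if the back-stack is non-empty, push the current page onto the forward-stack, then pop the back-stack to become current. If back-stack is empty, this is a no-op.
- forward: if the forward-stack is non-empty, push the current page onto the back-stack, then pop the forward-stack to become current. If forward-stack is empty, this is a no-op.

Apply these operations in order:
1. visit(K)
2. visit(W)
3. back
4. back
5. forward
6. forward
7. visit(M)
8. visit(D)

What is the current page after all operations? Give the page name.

After 1 (visit(K)): cur=K back=1 fwd=0
After 2 (visit(W)): cur=W back=2 fwd=0
After 3 (back): cur=K back=1 fwd=1
After 4 (back): cur=HOME back=0 fwd=2
After 5 (forward): cur=K back=1 fwd=1
After 6 (forward): cur=W back=2 fwd=0
After 7 (visit(M)): cur=M back=3 fwd=0
After 8 (visit(D)): cur=D back=4 fwd=0

Answer: D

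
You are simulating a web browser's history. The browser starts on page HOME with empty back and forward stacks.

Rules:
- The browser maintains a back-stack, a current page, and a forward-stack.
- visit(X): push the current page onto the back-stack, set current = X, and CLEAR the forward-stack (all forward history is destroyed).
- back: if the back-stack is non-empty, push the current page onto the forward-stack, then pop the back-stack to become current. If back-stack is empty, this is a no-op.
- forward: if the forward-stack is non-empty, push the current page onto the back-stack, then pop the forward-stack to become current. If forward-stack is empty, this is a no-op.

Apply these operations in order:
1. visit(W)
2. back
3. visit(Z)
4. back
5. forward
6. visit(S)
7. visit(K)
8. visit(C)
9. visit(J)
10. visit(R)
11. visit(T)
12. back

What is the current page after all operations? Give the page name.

After 1 (visit(W)): cur=W back=1 fwd=0
After 2 (back): cur=HOME back=0 fwd=1
After 3 (visit(Z)): cur=Z back=1 fwd=0
After 4 (back): cur=HOME back=0 fwd=1
After 5 (forward): cur=Z back=1 fwd=0
After 6 (visit(S)): cur=S back=2 fwd=0
After 7 (visit(K)): cur=K back=3 fwd=0
After 8 (visit(C)): cur=C back=4 fwd=0
After 9 (visit(J)): cur=J back=5 fwd=0
After 10 (visit(R)): cur=R back=6 fwd=0
After 11 (visit(T)): cur=T back=7 fwd=0
After 12 (back): cur=R back=6 fwd=1

Answer: R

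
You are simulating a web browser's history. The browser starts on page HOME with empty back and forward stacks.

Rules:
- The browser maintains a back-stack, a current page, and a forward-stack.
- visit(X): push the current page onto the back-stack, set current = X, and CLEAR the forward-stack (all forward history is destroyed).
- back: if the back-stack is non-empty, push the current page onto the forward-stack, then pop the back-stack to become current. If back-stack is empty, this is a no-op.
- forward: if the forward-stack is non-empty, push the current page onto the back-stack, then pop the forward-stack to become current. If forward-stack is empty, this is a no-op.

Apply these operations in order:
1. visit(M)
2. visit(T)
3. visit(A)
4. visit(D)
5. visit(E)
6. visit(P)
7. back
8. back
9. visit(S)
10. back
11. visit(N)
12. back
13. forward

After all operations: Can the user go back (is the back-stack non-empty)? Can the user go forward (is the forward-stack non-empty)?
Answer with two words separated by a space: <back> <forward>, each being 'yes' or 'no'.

Answer: yes no

Derivation:
After 1 (visit(M)): cur=M back=1 fwd=0
After 2 (visit(T)): cur=T back=2 fwd=0
After 3 (visit(A)): cur=A back=3 fwd=0
After 4 (visit(D)): cur=D back=4 fwd=0
After 5 (visit(E)): cur=E back=5 fwd=0
After 6 (visit(P)): cur=P back=6 fwd=0
After 7 (back): cur=E back=5 fwd=1
After 8 (back): cur=D back=4 fwd=2
After 9 (visit(S)): cur=S back=5 fwd=0
After 10 (back): cur=D back=4 fwd=1
After 11 (visit(N)): cur=N back=5 fwd=0
After 12 (back): cur=D back=4 fwd=1
After 13 (forward): cur=N back=5 fwd=0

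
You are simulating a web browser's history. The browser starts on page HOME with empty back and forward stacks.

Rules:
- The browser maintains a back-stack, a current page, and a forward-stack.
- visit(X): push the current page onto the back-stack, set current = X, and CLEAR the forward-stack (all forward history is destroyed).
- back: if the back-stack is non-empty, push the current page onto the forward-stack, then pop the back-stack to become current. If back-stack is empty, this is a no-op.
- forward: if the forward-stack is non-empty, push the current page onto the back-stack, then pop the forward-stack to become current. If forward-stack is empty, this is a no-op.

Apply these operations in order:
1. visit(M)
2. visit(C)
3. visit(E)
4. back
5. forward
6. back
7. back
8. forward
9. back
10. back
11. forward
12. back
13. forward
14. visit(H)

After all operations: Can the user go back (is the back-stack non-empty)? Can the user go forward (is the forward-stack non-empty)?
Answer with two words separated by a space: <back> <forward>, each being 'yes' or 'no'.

After 1 (visit(M)): cur=M back=1 fwd=0
After 2 (visit(C)): cur=C back=2 fwd=0
After 3 (visit(E)): cur=E back=3 fwd=0
After 4 (back): cur=C back=2 fwd=1
After 5 (forward): cur=E back=3 fwd=0
After 6 (back): cur=C back=2 fwd=1
After 7 (back): cur=M back=1 fwd=2
After 8 (forward): cur=C back=2 fwd=1
After 9 (back): cur=M back=1 fwd=2
After 10 (back): cur=HOME back=0 fwd=3
After 11 (forward): cur=M back=1 fwd=2
After 12 (back): cur=HOME back=0 fwd=3
After 13 (forward): cur=M back=1 fwd=2
After 14 (visit(H)): cur=H back=2 fwd=0

Answer: yes no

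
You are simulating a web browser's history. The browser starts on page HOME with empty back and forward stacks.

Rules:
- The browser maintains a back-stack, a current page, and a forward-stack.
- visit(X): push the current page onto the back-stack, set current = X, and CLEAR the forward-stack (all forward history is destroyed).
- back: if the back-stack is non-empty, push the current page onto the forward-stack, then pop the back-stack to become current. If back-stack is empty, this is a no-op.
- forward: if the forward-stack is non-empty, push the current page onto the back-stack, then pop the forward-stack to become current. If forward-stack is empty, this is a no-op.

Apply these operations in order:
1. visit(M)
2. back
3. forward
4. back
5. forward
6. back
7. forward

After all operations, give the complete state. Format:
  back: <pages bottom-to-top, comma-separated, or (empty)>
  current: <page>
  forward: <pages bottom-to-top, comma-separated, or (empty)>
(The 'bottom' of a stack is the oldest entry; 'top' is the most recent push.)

After 1 (visit(M)): cur=M back=1 fwd=0
After 2 (back): cur=HOME back=0 fwd=1
After 3 (forward): cur=M back=1 fwd=0
After 4 (back): cur=HOME back=0 fwd=1
After 5 (forward): cur=M back=1 fwd=0
After 6 (back): cur=HOME back=0 fwd=1
After 7 (forward): cur=M back=1 fwd=0

Answer: back: HOME
current: M
forward: (empty)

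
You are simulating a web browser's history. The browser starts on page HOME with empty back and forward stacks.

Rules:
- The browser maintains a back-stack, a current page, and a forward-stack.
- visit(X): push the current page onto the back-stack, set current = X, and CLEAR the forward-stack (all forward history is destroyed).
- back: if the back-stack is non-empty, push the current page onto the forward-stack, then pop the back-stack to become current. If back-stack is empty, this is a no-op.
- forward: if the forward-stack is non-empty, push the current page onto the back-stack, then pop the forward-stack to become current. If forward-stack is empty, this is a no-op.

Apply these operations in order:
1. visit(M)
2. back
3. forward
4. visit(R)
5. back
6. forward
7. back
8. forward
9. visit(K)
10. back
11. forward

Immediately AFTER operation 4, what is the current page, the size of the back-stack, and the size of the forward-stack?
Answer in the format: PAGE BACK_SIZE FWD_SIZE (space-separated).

After 1 (visit(M)): cur=M back=1 fwd=0
After 2 (back): cur=HOME back=0 fwd=1
After 3 (forward): cur=M back=1 fwd=0
After 4 (visit(R)): cur=R back=2 fwd=0

R 2 0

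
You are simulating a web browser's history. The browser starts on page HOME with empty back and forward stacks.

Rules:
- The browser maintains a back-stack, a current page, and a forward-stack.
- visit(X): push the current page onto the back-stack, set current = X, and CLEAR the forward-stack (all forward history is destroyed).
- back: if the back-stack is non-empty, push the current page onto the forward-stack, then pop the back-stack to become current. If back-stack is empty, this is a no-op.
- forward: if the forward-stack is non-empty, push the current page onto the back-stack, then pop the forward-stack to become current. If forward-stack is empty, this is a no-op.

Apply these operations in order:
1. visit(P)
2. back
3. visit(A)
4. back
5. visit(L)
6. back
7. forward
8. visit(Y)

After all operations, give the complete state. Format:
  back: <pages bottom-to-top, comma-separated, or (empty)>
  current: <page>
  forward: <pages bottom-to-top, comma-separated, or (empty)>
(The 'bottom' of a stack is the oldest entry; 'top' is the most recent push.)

After 1 (visit(P)): cur=P back=1 fwd=0
After 2 (back): cur=HOME back=0 fwd=1
After 3 (visit(A)): cur=A back=1 fwd=0
After 4 (back): cur=HOME back=0 fwd=1
After 5 (visit(L)): cur=L back=1 fwd=0
After 6 (back): cur=HOME back=0 fwd=1
After 7 (forward): cur=L back=1 fwd=0
After 8 (visit(Y)): cur=Y back=2 fwd=0

Answer: back: HOME,L
current: Y
forward: (empty)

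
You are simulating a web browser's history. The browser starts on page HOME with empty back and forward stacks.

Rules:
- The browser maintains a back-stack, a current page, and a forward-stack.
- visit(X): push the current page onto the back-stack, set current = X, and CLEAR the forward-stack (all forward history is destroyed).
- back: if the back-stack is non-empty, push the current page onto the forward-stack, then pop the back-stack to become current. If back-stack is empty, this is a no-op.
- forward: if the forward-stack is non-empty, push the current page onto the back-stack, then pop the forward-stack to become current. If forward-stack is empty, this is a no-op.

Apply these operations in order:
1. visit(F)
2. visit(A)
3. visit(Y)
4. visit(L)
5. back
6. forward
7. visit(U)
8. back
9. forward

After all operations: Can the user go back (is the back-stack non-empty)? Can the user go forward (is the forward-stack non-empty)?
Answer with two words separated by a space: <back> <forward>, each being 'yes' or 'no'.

Answer: yes no

Derivation:
After 1 (visit(F)): cur=F back=1 fwd=0
After 2 (visit(A)): cur=A back=2 fwd=0
After 3 (visit(Y)): cur=Y back=3 fwd=0
After 4 (visit(L)): cur=L back=4 fwd=0
After 5 (back): cur=Y back=3 fwd=1
After 6 (forward): cur=L back=4 fwd=0
After 7 (visit(U)): cur=U back=5 fwd=0
After 8 (back): cur=L back=4 fwd=1
After 9 (forward): cur=U back=5 fwd=0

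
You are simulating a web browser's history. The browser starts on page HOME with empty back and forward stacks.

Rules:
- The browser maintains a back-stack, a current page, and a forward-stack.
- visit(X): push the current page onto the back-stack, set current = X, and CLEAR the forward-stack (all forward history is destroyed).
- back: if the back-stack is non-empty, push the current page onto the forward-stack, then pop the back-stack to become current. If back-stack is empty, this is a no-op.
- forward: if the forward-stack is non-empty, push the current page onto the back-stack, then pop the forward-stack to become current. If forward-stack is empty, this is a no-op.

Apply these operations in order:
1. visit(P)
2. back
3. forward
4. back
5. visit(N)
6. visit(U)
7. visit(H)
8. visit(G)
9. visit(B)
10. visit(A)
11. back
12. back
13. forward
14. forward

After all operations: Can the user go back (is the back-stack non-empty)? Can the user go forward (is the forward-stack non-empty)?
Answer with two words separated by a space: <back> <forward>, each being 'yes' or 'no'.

Answer: yes no

Derivation:
After 1 (visit(P)): cur=P back=1 fwd=0
After 2 (back): cur=HOME back=0 fwd=1
After 3 (forward): cur=P back=1 fwd=0
After 4 (back): cur=HOME back=0 fwd=1
After 5 (visit(N)): cur=N back=1 fwd=0
After 6 (visit(U)): cur=U back=2 fwd=0
After 7 (visit(H)): cur=H back=3 fwd=0
After 8 (visit(G)): cur=G back=4 fwd=0
After 9 (visit(B)): cur=B back=5 fwd=0
After 10 (visit(A)): cur=A back=6 fwd=0
After 11 (back): cur=B back=5 fwd=1
After 12 (back): cur=G back=4 fwd=2
After 13 (forward): cur=B back=5 fwd=1
After 14 (forward): cur=A back=6 fwd=0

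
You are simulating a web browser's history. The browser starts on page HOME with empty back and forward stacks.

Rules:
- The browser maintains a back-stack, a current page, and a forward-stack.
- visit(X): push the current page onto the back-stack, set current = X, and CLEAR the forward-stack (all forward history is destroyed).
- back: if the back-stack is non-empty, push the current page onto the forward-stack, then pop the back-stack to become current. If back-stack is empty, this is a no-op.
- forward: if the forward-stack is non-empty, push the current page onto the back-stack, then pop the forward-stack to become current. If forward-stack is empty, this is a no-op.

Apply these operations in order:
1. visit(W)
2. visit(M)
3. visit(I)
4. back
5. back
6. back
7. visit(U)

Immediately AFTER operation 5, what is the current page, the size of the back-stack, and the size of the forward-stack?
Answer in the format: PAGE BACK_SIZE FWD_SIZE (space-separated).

After 1 (visit(W)): cur=W back=1 fwd=0
After 2 (visit(M)): cur=M back=2 fwd=0
After 3 (visit(I)): cur=I back=3 fwd=0
After 4 (back): cur=M back=2 fwd=1
After 5 (back): cur=W back=1 fwd=2

W 1 2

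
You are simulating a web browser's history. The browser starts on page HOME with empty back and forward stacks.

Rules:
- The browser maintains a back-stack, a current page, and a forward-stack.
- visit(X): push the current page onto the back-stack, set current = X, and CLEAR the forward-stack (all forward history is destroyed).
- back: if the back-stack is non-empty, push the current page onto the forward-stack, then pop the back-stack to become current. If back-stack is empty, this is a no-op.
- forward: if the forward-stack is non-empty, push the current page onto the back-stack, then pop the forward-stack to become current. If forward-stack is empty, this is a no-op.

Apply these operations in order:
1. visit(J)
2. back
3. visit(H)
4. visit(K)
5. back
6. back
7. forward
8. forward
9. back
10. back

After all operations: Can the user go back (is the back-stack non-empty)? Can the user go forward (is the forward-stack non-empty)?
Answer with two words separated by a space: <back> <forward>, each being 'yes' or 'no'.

After 1 (visit(J)): cur=J back=1 fwd=0
After 2 (back): cur=HOME back=0 fwd=1
After 3 (visit(H)): cur=H back=1 fwd=0
After 4 (visit(K)): cur=K back=2 fwd=0
After 5 (back): cur=H back=1 fwd=1
After 6 (back): cur=HOME back=0 fwd=2
After 7 (forward): cur=H back=1 fwd=1
After 8 (forward): cur=K back=2 fwd=0
After 9 (back): cur=H back=1 fwd=1
After 10 (back): cur=HOME back=0 fwd=2

Answer: no yes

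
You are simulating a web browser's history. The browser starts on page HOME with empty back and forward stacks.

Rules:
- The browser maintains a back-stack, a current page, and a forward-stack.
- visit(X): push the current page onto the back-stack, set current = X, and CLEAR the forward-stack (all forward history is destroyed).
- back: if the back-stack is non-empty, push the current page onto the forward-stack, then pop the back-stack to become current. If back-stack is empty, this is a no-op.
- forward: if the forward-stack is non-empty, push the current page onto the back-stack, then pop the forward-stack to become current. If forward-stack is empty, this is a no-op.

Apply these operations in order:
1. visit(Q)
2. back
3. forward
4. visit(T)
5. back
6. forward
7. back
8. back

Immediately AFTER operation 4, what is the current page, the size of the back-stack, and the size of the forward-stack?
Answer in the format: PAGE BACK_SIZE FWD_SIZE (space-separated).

After 1 (visit(Q)): cur=Q back=1 fwd=0
After 2 (back): cur=HOME back=0 fwd=1
After 3 (forward): cur=Q back=1 fwd=0
After 4 (visit(T)): cur=T back=2 fwd=0

T 2 0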